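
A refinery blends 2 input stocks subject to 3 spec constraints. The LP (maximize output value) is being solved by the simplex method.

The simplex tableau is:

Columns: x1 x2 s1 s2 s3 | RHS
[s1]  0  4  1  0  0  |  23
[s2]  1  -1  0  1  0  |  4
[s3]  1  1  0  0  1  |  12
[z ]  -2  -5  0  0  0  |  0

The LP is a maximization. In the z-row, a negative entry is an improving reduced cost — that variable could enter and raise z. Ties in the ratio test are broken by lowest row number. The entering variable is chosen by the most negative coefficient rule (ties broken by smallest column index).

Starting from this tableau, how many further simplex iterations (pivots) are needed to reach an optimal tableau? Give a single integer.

2

pivot: x2 in, s1 out → z = 115/4
pivot: x1 in, s3 out → z = 165/4
No improving column remains; optimal.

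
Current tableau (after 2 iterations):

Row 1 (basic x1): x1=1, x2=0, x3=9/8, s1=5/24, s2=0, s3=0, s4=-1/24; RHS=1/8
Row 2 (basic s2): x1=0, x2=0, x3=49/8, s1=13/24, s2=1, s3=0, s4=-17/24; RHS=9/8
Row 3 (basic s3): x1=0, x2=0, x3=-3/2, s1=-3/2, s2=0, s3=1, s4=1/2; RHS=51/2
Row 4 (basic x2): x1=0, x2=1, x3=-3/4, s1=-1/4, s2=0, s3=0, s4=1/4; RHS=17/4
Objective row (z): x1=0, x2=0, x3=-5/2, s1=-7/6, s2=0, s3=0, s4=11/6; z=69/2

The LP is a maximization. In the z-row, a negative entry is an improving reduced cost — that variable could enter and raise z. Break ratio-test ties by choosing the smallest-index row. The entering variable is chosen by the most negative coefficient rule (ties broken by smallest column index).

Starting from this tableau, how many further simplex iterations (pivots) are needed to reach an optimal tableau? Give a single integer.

pivot: x3 in, x1 out → z = 313/9
pivot: s1 in, x3 out → z = 176/5
No improving column remains; optimal.

2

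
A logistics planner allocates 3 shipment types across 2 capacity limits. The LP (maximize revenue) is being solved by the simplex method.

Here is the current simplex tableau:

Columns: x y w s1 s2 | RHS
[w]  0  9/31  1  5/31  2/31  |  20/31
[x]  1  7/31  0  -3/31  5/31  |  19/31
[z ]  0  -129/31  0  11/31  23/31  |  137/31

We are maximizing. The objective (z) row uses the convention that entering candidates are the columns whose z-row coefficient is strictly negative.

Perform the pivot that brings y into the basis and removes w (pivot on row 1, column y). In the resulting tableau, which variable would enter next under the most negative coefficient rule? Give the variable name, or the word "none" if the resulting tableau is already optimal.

Pivot element 9/31. New z-row = old z-row − (-129/31)·(row 1/(9/31)).
Updated z-row coefficients: x: 0, y: 0, w: 43/3, s1: 8/3, s2: 5/3.
No coefficient is strictly negative; the tableau after this pivot is optimal.

none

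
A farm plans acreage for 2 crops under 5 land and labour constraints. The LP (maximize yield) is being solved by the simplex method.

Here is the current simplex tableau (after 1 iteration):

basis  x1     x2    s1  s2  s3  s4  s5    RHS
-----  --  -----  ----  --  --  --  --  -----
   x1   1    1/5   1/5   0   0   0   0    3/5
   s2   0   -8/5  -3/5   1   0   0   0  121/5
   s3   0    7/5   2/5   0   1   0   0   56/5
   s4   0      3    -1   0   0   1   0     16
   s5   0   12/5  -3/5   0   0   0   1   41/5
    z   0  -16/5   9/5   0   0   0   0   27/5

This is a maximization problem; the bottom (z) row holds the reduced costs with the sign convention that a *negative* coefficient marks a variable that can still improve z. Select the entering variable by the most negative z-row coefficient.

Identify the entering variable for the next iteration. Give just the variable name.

Objective-row coefficients: x1: 0, x2: -16/5, s1: 9/5, s2: 0, s3: 0, s4: 0, s5: 0.
The most negative is -16/5 in column x2, so x2 enters.

x2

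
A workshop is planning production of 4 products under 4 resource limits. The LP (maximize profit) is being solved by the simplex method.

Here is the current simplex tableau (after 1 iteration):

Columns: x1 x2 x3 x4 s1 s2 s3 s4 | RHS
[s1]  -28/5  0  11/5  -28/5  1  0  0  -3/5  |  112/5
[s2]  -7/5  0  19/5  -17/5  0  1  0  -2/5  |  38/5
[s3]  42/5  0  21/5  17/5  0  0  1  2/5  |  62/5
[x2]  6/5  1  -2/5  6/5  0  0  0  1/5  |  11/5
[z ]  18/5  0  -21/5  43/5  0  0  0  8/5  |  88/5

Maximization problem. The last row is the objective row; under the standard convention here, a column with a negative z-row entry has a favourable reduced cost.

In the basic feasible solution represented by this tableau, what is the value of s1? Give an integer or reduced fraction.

112/5

s1 is basic (row 1); its value is the RHS of that row: 112/5.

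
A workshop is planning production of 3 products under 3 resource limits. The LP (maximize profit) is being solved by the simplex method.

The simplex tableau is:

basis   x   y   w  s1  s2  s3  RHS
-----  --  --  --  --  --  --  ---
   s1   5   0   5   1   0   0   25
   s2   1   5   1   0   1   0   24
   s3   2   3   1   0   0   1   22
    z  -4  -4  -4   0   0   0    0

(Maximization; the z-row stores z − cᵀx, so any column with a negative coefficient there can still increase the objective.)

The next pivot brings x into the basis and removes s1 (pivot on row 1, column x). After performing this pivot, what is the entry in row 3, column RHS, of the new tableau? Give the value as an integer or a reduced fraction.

Pivot element is row 1, column x: 5.
Normalize row 1: new (row 1, RHS) = 25/5 = 5.
row 3 ← row 3 − 2·(new row 1): 22 − 2·5 = 12.

12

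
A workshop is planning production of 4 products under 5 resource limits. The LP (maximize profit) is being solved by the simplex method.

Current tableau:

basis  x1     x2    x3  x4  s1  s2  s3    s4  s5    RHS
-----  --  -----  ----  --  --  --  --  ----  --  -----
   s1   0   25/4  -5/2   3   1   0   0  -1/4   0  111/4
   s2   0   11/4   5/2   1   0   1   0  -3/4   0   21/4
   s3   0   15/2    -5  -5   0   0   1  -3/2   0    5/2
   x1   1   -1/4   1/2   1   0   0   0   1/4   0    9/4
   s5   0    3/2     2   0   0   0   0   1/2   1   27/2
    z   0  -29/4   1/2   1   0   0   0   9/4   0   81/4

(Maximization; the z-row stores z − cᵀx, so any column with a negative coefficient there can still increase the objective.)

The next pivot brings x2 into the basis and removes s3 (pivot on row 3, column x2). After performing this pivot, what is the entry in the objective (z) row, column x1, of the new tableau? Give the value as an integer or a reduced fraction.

Pivot element is row 3, column x2: 15/2.
Normalize row 3: new (row 3, x1) = 0/(15/2) = 0.
z-row ← z-row − (-29/4)·(new row 3): 0 − (-29/4)·0 = 0.

0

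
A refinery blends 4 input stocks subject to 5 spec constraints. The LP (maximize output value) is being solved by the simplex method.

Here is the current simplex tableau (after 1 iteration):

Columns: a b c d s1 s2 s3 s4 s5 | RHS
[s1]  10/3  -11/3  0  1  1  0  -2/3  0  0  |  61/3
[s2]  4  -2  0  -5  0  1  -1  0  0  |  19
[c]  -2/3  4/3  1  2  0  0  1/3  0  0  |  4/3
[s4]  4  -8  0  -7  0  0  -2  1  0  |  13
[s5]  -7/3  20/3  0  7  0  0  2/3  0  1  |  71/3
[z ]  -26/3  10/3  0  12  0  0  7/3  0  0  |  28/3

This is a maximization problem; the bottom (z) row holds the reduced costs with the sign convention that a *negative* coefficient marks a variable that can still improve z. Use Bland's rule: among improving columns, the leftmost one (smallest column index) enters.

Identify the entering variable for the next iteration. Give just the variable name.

a

Objective-row coefficients: a: -26/3, b: 10/3, c: 0, d: 12, s1: 0, s2: 0, s3: 7/3, s4: 0, s5: 0.
Improving columns: a. Bland's rule picks the smallest column index → a.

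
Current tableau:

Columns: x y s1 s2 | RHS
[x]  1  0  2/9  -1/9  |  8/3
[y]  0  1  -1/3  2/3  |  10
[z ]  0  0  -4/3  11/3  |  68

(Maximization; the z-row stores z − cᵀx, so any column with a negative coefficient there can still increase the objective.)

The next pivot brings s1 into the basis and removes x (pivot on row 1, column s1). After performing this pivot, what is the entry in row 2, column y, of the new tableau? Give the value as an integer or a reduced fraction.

Pivot element is row 1, column s1: 2/9.
Normalize row 1: new (row 1, y) = 0/(2/9) = 0.
row 2 ← row 2 − (-1/3)·(new row 1): 1 − (-1/3)·0 = 1.

1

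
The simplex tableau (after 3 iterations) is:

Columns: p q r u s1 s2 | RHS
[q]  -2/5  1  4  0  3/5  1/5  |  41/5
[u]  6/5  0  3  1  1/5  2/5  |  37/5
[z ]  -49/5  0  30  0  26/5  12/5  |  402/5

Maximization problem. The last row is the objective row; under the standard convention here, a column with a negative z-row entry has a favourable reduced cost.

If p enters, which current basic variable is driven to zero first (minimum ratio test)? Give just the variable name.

u

Ratios: row 1 (q): entry -2/5 ≤ 0, skip; row 2 (u): (37/5)/(6/5) = 37/6.
Minimum ratio 37/6 is in the u row, so u leaves.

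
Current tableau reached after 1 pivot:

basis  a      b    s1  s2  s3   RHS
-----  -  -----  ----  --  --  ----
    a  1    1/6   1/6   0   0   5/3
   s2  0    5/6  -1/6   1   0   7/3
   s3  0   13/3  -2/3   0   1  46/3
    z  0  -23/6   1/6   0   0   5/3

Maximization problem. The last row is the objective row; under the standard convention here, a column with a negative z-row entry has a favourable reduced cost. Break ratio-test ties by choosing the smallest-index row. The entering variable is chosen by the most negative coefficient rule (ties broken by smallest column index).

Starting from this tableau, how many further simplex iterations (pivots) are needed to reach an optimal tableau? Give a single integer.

pivot: b in, s2 out → z = 62/5
pivot: s1 in, a out → z = 16
No improving column remains; optimal.

2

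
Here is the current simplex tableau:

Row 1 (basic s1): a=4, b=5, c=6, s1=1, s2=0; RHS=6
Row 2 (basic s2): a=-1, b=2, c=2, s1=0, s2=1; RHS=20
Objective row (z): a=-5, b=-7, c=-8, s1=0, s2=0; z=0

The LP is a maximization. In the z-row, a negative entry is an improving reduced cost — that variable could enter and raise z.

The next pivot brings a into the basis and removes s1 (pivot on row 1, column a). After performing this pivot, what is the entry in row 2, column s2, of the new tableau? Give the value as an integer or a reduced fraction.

Pivot element is row 1, column a: 4.
Normalize row 1: new (row 1, s2) = 0/4 = 0.
row 2 ← row 2 − (-1)·(new row 1): 1 − (-1)·0 = 1.

1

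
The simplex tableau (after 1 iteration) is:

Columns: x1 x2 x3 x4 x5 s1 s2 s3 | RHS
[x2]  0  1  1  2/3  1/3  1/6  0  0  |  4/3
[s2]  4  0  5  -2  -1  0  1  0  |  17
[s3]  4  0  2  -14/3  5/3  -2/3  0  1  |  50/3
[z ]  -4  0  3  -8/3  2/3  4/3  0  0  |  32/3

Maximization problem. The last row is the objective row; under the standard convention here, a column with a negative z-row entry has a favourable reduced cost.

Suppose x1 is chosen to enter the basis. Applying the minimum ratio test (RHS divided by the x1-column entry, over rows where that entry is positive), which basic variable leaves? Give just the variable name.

Ratios: row 1 (x2): entry 0 ≤ 0, skip; row 2 (s2): 17/4 = 17/4; row 3 (s3): (50/3)/4 = 25/6.
Minimum ratio 25/6 is in the s3 row, so s3 leaves.

s3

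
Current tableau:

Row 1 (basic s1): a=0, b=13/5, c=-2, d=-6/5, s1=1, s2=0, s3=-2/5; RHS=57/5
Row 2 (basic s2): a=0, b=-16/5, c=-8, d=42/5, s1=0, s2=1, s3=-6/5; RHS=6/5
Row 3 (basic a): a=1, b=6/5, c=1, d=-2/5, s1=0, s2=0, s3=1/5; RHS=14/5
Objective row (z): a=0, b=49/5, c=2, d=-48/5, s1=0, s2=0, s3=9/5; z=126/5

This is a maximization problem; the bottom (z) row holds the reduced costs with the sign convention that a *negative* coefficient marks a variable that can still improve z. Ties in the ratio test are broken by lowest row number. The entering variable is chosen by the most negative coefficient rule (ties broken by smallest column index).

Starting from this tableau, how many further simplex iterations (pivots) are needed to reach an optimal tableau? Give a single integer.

2

pivot: d in, s2 out → z = 186/7
pivot: c in, a out → z = 774/13
No improving column remains; optimal.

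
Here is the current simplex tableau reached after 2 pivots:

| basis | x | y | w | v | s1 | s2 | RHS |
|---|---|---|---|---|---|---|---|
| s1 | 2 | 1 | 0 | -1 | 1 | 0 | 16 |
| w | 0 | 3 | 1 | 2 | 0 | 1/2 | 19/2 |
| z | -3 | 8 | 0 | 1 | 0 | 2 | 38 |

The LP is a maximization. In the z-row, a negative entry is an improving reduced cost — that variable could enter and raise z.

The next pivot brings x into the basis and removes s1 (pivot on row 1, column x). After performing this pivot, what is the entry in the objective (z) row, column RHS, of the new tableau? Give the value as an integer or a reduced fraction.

62

Pivot element is row 1, column x: 2.
Normalize row 1: new (row 1, RHS) = 16/2 = 8.
z-row ← z-row − (-3)·(new row 1): 38 − (-3)·8 = 62.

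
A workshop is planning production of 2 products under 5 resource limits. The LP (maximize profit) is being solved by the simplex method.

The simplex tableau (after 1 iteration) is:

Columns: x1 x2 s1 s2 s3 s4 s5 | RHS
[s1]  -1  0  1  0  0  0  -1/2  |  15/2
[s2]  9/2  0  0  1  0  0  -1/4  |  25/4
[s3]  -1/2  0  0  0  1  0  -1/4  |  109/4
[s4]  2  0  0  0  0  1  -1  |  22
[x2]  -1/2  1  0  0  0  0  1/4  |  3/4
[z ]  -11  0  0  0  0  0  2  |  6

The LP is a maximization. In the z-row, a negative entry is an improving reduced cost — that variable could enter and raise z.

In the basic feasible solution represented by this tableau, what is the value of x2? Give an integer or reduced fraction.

3/4

x2 is basic (row 5); its value is the RHS of that row: 3/4.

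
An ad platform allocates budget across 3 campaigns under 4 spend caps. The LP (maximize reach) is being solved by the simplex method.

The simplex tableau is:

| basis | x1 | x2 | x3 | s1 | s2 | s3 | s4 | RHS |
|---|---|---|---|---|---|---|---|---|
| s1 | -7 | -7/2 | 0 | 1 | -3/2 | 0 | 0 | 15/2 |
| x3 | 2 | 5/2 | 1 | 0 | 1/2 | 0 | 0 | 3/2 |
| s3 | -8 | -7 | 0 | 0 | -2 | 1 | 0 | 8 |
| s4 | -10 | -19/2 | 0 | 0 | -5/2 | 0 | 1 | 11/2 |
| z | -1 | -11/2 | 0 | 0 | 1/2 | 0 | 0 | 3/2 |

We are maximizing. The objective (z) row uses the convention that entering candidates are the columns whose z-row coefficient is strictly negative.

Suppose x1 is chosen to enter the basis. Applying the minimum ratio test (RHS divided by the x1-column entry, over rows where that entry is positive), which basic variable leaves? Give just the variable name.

Ratios: row 1 (s1): entry -7 ≤ 0, skip; row 2 (x3): (3/2)/2 = 3/4; row 3 (s3): entry -8 ≤ 0, skip; row 4 (s4): entry -10 ≤ 0, skip.
Minimum ratio 3/4 is in the x3 row, so x3 leaves.

x3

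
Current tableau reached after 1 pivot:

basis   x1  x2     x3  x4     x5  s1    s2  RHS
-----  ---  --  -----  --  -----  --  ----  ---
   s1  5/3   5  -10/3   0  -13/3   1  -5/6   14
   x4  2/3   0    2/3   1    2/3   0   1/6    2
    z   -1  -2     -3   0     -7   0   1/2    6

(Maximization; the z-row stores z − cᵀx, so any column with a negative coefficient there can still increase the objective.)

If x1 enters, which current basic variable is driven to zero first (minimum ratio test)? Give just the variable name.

Ratios: row 1 (s1): 14/(5/3) = 42/5; row 2 (x4): 2/(2/3) = 3.
Minimum ratio 3 is in the x4 row, so x4 leaves.

x4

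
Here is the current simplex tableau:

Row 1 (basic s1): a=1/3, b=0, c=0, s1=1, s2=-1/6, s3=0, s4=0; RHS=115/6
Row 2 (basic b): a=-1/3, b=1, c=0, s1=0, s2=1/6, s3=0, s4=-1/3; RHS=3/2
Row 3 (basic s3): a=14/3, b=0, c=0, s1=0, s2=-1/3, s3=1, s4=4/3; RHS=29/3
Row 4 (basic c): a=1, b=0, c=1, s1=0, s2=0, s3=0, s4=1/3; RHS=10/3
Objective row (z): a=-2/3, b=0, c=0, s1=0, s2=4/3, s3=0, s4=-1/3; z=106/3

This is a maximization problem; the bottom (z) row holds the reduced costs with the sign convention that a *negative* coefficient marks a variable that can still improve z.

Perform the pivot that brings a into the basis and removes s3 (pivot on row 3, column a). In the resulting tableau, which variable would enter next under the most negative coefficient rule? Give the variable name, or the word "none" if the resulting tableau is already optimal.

Pivot element 14/3. New z-row = old z-row − (-2/3)·(row 3/(14/3)).
Updated z-row coefficients: a: 0, b: 0, c: 0, s1: 0, s2: 9/7, s3: 1/7, s4: -1/7.
The most negative is -1/7 in column s4, so s4 would enter next.

s4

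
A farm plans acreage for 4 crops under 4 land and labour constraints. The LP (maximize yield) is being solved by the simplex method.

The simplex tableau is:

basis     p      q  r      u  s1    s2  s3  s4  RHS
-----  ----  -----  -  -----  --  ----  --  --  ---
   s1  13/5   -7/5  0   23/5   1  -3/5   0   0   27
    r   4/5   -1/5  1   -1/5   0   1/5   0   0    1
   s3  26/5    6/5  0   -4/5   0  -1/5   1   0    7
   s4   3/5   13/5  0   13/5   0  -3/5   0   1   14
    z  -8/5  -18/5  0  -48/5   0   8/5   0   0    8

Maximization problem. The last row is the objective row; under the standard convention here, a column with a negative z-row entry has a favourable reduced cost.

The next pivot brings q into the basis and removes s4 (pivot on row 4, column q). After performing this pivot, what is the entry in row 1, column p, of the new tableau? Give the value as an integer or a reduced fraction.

Pivot element is row 4, column q: 13/5.
Normalize row 4: new (row 4, p) = (3/5)/(13/5) = 3/13.
row 1 ← row 1 − (-7/5)·(new row 4): 13/5 − (-7/5)·(3/13) = 38/13.

38/13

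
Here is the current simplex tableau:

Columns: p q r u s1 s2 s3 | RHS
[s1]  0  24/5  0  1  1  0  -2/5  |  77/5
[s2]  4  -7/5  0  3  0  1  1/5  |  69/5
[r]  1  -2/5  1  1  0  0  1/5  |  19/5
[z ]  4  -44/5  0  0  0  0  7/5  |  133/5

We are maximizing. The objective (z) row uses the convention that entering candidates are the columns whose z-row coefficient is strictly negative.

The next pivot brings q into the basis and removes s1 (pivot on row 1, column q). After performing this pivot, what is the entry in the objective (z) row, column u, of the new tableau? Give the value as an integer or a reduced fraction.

Pivot element is row 1, column q: 24/5.
Normalize row 1: new (row 1, u) = 1/(24/5) = 5/24.
z-row ← z-row − (-44/5)·(new row 1): 0 − (-44/5)·(5/24) = 11/6.

11/6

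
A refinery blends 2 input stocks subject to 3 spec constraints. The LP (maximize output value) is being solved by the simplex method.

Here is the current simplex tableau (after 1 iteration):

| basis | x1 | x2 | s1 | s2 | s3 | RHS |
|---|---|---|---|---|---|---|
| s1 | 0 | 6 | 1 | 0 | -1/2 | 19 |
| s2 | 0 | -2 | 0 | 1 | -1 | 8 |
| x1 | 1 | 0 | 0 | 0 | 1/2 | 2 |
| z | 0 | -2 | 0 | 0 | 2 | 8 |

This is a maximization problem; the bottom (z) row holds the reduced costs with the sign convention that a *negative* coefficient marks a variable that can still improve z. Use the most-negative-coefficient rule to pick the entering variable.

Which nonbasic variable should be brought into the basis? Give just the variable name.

x2

Objective-row coefficients: x1: 0, x2: -2, s1: 0, s2: 0, s3: 2.
The most negative is -2 in column x2, so x2 enters.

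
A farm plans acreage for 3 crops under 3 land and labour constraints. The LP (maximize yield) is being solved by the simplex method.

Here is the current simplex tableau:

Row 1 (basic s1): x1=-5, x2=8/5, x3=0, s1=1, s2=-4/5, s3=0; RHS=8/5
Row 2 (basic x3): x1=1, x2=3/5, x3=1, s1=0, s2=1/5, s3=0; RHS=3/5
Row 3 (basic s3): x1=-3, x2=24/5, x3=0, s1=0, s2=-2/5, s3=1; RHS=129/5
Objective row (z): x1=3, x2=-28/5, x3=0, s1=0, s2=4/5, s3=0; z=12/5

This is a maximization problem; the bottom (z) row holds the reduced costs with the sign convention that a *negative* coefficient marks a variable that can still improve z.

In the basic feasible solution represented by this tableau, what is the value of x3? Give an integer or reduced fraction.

x3 is basic (row 2); its value is the RHS of that row: 3/5.

3/5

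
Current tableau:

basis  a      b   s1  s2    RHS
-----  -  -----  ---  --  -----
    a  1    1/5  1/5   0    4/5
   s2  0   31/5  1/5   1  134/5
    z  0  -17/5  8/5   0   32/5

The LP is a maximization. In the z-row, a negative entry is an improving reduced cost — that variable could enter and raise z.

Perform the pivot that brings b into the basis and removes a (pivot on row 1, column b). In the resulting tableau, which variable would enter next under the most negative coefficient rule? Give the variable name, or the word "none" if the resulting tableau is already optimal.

Pivot element 1/5. New z-row = old z-row − (-17/5)·(row 1/(1/5)).
Updated z-row coefficients: a: 17, b: 0, s1: 5, s2: 0.
No coefficient is strictly negative; the tableau after this pivot is optimal.

none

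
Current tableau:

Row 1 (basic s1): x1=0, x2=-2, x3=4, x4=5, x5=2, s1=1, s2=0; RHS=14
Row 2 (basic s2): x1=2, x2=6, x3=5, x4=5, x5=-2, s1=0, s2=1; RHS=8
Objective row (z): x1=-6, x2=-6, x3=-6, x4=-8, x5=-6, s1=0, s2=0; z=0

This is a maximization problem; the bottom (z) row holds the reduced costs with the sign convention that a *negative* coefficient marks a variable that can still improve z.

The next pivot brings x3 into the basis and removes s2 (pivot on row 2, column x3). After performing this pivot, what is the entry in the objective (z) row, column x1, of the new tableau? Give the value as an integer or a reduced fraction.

Pivot element is row 2, column x3: 5.
Normalize row 2: new (row 2, x1) = 2/5 = 2/5.
z-row ← z-row − (-6)·(new row 2): -6 − (-6)·(2/5) = -18/5.

-18/5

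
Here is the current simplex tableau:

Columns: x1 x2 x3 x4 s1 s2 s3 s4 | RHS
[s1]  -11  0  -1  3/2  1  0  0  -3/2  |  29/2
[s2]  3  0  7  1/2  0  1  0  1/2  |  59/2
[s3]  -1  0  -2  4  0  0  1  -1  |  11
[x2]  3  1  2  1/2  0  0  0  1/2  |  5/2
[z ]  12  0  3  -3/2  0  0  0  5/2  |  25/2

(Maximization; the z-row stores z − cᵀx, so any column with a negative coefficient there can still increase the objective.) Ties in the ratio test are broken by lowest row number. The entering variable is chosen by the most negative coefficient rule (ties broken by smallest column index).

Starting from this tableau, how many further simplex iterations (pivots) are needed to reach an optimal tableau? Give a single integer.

1

pivot: x4 in, s3 out → z = 133/8
No improving column remains; optimal.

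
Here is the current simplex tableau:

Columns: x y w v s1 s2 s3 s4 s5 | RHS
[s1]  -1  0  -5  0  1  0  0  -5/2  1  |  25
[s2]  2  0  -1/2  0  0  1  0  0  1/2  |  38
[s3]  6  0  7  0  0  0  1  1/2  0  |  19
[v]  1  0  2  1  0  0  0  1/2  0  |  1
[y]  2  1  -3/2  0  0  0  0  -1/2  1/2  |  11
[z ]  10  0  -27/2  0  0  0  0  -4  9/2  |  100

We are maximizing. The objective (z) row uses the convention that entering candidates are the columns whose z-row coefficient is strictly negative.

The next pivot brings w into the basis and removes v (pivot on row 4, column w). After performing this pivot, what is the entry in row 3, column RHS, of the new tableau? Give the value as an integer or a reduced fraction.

31/2

Pivot element is row 4, column w: 2.
Normalize row 4: new (row 4, RHS) = 1/2 = 1/2.
row 3 ← row 3 − 7·(new row 4): 19 − 7·(1/2) = 31/2.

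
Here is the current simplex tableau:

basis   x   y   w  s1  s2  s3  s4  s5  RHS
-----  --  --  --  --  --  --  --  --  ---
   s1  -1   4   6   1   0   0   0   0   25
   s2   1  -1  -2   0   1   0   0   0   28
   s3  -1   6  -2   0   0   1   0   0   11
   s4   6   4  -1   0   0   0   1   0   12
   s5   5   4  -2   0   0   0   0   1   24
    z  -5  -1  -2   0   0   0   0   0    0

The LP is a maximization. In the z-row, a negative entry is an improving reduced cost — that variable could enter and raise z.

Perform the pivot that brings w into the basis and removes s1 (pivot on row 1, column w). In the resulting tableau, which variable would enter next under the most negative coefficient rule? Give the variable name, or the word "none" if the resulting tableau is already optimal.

Pivot element 6. New z-row = old z-row − (-2)·(row 1/6).
Updated z-row coefficients: x: -16/3, y: 1/3, w: 0, s1: 1/3, s2: 0, s3: 0, s4: 0, s5: 0.
The most negative is -16/3 in column x, so x would enter next.

x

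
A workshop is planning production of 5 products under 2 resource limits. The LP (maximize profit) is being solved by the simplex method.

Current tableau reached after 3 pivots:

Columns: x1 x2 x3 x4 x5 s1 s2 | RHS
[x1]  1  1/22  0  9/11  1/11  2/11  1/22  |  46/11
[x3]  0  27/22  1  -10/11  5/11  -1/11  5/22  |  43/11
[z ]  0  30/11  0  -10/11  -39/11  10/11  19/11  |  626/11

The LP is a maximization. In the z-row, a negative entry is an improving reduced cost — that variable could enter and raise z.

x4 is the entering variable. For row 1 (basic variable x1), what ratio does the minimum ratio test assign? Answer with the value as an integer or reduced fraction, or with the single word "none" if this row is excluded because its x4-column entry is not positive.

Ratio = RHS / (x4 entry) = (46/11) / (9/11) = 46/9.

46/9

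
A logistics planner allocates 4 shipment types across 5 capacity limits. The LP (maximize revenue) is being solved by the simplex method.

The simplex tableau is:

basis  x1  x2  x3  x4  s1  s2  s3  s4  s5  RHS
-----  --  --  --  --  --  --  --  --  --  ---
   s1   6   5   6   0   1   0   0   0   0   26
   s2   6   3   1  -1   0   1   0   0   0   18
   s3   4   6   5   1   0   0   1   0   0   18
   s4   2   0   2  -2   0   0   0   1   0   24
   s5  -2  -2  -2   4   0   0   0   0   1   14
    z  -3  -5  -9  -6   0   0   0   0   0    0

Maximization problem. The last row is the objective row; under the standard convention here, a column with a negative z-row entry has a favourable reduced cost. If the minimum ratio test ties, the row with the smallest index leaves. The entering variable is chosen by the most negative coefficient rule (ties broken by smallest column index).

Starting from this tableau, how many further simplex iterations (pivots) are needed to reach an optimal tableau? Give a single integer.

pivot: x3 in, s3 out → z = 162/5
pivot: x4 in, s5 out → z = 579/11
No improving column remains; optimal.

2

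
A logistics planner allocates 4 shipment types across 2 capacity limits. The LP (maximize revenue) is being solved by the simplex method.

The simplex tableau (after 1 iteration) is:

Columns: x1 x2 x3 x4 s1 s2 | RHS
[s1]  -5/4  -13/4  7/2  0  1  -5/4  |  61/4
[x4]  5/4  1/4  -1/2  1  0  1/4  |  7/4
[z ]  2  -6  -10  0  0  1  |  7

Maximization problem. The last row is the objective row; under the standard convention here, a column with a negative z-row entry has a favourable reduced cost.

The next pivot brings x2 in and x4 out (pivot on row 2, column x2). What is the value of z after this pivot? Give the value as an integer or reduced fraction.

Minimum ratio for x2: (7/4)/(1/4) = 7.
z changes by −(z-row coeff of x2)·ratio = −(-6)·7 = 42.
New z = 7 + 42 = 49.

49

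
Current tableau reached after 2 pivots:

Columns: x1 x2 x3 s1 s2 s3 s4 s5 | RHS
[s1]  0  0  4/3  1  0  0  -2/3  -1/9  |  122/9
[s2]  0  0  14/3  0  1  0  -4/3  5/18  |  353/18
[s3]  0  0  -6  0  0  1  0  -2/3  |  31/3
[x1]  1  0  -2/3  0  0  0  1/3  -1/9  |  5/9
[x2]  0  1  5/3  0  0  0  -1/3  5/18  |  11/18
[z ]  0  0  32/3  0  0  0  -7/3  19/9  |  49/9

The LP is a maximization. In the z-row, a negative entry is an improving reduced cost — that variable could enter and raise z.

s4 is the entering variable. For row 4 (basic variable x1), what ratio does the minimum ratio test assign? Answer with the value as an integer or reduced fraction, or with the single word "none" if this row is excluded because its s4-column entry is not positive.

5/3

Ratio = RHS / (s4 entry) = (5/9) / (1/3) = 5/3.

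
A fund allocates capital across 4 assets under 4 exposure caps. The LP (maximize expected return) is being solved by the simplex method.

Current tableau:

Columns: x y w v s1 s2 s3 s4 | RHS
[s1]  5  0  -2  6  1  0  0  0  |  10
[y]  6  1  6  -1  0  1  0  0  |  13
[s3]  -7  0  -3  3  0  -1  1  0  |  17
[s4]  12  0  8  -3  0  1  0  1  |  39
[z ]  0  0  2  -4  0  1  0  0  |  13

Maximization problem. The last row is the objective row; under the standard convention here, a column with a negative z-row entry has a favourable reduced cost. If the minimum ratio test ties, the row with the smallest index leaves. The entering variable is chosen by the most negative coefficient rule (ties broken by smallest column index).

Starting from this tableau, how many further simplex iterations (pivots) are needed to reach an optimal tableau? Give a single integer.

pivot: v in, s1 out → z = 59/3
No improving column remains; optimal.

1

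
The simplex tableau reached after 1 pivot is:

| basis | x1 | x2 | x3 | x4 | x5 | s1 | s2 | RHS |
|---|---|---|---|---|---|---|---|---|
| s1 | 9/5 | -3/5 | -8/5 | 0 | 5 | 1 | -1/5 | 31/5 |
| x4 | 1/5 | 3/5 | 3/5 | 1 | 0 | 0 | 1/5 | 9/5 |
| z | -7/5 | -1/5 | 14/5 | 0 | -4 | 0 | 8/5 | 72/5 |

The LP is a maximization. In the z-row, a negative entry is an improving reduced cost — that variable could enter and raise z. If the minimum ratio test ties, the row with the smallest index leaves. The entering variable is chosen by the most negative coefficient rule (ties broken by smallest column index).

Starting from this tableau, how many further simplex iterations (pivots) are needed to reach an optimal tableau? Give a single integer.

2

pivot: x5 in, s1 out → z = 484/25
pivot: x2 in, x4 out → z = 107/5
No improving column remains; optimal.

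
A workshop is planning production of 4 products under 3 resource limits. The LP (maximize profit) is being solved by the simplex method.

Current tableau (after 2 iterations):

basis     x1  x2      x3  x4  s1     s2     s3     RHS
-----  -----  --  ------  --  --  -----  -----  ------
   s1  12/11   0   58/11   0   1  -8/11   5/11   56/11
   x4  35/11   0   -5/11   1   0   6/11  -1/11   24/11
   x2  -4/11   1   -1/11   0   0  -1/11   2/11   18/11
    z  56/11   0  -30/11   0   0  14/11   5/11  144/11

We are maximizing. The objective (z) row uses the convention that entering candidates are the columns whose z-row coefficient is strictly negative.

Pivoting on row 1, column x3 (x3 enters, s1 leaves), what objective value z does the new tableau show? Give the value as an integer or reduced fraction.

456/29

Minimum ratio for x3: (56/11)/(58/11) = 28/29.
z changes by −(z-row coeff of x3)·ratio = −(-30/11)·(28/29) = 840/319.
New z = 144/11 + (840/319) = 456/29.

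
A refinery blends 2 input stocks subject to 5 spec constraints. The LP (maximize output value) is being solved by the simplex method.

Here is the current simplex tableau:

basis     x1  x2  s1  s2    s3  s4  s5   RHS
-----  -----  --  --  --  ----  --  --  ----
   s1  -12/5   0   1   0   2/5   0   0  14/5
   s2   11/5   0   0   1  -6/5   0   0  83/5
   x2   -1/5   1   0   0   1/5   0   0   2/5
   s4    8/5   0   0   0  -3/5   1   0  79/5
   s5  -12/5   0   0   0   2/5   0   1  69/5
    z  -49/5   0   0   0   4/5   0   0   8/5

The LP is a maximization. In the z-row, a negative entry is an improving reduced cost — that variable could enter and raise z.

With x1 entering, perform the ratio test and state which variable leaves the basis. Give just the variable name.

s2

Ratios: row 1 (s1): entry -12/5 ≤ 0, skip; row 2 (s2): (83/5)/(11/5) = 83/11; row 3 (x2): entry -1/5 ≤ 0, skip; row 4 (s4): (79/5)/(8/5) = 79/8; row 5 (s5): entry -12/5 ≤ 0, skip.
Minimum ratio 83/11 is in the s2 row, so s2 leaves.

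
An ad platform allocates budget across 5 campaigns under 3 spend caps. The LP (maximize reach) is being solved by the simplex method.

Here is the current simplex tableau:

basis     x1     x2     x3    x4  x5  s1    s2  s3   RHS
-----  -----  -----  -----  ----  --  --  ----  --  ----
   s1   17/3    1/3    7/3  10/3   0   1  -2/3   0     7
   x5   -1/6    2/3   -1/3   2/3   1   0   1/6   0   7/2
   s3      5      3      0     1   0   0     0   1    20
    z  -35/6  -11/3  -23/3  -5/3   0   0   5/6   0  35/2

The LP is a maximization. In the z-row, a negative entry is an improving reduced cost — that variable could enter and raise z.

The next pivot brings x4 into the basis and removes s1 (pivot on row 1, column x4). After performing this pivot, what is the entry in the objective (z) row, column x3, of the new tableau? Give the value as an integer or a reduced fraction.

-13/2

Pivot element is row 1, column x4: 10/3.
Normalize row 1: new (row 1, x3) = (7/3)/(10/3) = 7/10.
z-row ← z-row − (-5/3)·(new row 1): -23/3 − (-5/3)·(7/10) = -13/2.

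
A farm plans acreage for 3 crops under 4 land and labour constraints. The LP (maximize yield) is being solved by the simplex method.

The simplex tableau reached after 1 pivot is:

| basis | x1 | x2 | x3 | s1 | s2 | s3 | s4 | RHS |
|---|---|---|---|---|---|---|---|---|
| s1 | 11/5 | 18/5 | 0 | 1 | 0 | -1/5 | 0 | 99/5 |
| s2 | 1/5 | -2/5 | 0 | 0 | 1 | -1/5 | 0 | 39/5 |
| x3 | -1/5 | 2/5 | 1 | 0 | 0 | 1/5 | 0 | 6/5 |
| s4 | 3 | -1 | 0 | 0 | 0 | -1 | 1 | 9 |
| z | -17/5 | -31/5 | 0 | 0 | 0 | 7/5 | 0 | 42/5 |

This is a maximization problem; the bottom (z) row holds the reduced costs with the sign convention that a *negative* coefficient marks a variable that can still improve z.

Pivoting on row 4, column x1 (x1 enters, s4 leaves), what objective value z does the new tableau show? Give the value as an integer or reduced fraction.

Minimum ratio for x1: 9/3 = 3.
z changes by −(z-row coeff of x1)·ratio = −(-17/5)·3 = 51/5.
New z = 42/5 + (51/5) = 93/5.

93/5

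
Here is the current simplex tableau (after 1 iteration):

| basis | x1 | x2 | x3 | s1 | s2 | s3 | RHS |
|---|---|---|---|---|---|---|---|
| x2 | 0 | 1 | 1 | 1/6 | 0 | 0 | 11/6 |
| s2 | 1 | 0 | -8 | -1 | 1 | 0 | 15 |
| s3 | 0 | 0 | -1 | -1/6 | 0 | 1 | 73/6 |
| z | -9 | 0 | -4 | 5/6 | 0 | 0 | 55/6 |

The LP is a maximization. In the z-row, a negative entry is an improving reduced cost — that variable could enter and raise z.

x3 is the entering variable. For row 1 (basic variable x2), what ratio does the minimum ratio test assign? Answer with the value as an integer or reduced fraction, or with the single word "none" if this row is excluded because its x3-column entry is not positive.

11/6

Ratio = RHS / (x3 entry) = (11/6) / 1 = 11/6.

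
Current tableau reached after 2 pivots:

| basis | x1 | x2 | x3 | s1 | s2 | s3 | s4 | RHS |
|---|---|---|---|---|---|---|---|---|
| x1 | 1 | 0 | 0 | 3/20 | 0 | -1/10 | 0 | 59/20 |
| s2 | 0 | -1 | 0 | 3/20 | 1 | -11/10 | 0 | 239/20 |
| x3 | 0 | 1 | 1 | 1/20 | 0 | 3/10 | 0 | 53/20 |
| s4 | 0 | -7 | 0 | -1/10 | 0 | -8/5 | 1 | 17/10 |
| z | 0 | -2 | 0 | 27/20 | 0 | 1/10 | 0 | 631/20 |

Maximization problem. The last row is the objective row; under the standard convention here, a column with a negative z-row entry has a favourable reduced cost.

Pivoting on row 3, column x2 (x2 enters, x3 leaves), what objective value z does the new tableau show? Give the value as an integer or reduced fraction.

Minimum ratio for x2: (53/20)/1 = 53/20.
z changes by −(z-row coeff of x2)·ratio = −(-2)·(53/20) = 53/10.
New z = 631/20 + (53/10) = 737/20.

737/20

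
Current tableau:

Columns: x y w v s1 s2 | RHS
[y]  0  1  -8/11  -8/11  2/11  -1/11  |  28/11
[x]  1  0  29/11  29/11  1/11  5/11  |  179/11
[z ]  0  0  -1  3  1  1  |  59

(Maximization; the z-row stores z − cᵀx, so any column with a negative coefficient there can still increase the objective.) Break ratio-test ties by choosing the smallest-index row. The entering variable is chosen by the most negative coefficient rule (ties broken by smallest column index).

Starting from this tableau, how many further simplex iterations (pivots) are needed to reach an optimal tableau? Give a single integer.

pivot: w in, x out → z = 1890/29
No improving column remains; optimal.

1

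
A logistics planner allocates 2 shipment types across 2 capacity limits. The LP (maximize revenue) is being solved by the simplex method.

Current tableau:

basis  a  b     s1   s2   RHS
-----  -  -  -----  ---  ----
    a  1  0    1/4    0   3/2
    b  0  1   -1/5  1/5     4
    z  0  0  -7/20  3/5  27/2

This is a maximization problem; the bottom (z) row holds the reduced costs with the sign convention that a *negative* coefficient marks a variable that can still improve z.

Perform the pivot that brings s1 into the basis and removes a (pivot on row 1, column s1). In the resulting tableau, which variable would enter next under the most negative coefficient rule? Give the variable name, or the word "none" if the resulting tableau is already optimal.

Pivot element 1/4. New z-row = old z-row − (-7/20)·(row 1/(1/4)).
Updated z-row coefficients: a: 7/5, b: 0, s1: 0, s2: 3/5.
No coefficient is strictly negative; the tableau after this pivot is optimal.

none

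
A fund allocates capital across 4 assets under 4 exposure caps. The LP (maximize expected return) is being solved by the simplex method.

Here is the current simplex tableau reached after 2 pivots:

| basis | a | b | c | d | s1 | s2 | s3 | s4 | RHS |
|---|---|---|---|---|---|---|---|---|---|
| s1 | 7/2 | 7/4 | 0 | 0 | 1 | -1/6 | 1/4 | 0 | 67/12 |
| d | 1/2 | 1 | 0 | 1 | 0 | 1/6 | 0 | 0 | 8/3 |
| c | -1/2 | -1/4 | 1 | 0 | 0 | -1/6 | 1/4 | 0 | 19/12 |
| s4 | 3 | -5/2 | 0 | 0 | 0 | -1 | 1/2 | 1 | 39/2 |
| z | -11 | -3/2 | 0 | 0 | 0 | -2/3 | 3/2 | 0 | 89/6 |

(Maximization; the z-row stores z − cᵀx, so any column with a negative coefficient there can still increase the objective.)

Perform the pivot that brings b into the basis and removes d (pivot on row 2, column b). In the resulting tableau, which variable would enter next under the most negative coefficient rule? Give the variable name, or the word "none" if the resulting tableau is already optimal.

Pivot element 1. New z-row = old z-row − (-3/2)·(row 2/1).
Updated z-row coefficients: a: -41/4, b: 0, c: 0, d: 3/2, s1: 0, s2: -5/12, s3: 3/2, s4: 0.
The most negative is -41/4 in column a, so a would enter next.

a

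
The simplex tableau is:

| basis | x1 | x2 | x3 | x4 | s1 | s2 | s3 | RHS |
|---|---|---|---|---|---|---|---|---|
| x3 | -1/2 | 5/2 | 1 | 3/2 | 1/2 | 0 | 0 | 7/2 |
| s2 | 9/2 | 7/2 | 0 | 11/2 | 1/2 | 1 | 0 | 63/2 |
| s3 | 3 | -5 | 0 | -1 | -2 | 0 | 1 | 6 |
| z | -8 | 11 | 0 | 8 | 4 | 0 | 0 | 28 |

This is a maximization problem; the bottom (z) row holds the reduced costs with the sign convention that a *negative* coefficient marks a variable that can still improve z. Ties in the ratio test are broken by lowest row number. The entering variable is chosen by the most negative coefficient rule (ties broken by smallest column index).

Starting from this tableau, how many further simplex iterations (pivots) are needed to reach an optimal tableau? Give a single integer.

3

pivot: x1 in, s3 out → z = 44
pivot: x2 in, s2 out → z = 1073/22
pivot: s1 in, x2 out → z = 368/7
No improving column remains; optimal.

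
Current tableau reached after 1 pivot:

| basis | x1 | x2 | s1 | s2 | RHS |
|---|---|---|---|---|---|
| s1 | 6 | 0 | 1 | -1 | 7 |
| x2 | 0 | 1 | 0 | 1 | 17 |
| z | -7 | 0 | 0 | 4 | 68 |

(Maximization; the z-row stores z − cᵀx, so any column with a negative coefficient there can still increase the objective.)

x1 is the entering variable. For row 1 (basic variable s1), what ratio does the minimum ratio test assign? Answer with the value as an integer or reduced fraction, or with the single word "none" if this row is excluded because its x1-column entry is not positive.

Ratio = RHS / (x1 entry) = 7 / 6 = 7/6.

7/6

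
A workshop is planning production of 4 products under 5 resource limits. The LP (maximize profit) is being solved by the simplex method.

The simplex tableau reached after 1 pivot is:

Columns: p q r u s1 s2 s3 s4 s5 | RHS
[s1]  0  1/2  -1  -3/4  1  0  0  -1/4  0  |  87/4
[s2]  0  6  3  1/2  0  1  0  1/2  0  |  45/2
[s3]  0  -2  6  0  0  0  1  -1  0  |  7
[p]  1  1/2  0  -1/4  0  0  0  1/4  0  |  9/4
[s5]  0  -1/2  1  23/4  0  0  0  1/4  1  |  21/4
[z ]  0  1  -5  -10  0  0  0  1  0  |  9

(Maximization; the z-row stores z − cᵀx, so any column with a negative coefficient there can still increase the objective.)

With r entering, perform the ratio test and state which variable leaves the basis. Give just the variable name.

s3

Ratios: row 1 (s1): entry -1 ≤ 0, skip; row 2 (s2): (45/2)/3 = 15/2; row 3 (s3): 7/6 = 7/6; row 4 (p): entry 0 ≤ 0, skip; row 5 (s5): (21/4)/1 = 21/4.
Minimum ratio 7/6 is in the s3 row, so s3 leaves.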